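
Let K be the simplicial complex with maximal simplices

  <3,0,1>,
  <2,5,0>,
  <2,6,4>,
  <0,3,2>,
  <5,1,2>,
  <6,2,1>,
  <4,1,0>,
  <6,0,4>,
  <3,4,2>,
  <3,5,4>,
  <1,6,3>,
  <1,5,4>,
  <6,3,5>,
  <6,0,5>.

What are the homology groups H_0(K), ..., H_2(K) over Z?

H_0 = Z,  H_1 = Z^2,  H_2 = Z.

Take the total order 0 < 1 < 2 < 3 < 4 < 5 < 6 on the vertex set. Then K (dimension 2) consists of the simplices:

  0-simplices (7): [0], [1], [2], [3], [4], [5], [6]
  1-simplices (21): [0,1], [0,2], [0,3], [0,4], [0,5], [0,6], [1,2], [1,3], [1,4], [1,5], [1,6], [2,3], [2,4], [2,5], [2,6], [3,4], [3,5], [3,6], [4,5], [4,6], [5,6]
  2-simplices (14): [0,1,3], [0,1,4], [0,2,3], [0,2,5], [0,4,6], [0,5,6], [1,2,5], [1,2,6], [1,3,6], [1,4,5], [2,3,4], [2,4,6], [3,4,5], [3,5,6]

so the chain groups are C_0 ≅ Z^7, C_1 ≅ Z^21, C_2 ≅ Z^14.

Boundary ∂_1: C_1 → C_0 maps an edge to its endpoints' difference, ∂[p,q] = q − p.
This gives a 7×21 integer matrix of rank 6; reducing to Smith normal form yields diagonal entries (1,1,1,1,1,1).

Boundary ∂_2: C_2 → C_1 maps a triangle to the signed sum of its edges. For instance
  ∂[0,2,3] = [2,3] − [0,3] + [0,2],
  ∂[0,1,4] = [1,4] − [0,4] + [0,1].
The 21×14 boundary matrix has rank 13 and Smith normal form diag(1,1,1,1,1,1,1,1,1,1,1,1,1).

Now H_k = ker ∂_k / im ∂_{k+1}, so:

  H_0: rank C_0 − rank ∂_1 = 7 − 6 = 1, and the invariant factors of ∂_1 are all 1, so H_0 = Z.
  H_1: rank ker ∂_1 − rank ∂_2 = (21 − 6) − 13 = 2, and the invariant factors of ∂_2 are all 1, so H_1 = Z^2.
  H_2: rank ker ∂_2 − rank ∂_3 = (14 − 13) − 0 = 1, and there is no ∂_3, so H_2 = Z.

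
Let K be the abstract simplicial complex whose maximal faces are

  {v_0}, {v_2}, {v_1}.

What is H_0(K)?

H_0 ≅ Z^3.

Order the vertices as v_0 < v_1 < v_2. Listing each simplex with vertices in this order, K has dimension 0 with simplices:

  0-simplices (3): [v_0], [v_1], [v_2]

giving chain groups C_0 ≅ Z^3.

Now H_k = ker ∂_k / im ∂_{k+1}, so:

  H_0: rank C_0 − rank ∂_1 = 3 − 0 = 3, and there is no ∂_1, so H_0 ≅ Z^3.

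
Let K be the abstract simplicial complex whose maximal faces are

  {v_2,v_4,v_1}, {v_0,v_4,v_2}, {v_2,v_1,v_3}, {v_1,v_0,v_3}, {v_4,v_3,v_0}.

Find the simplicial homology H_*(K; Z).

We work with the vertex ordering v_0 < v_1 < v_2 < v_3 < v_4. The simplices of K, each written with vertices in increasing order, are:

  0-simplices (5): [v_0], [v_1], [v_2], [v_3], [v_4]
  1-simplices (10): [v_0,v_1], [v_0,v_2], [v_0,v_3], [v_0,v_4], [v_1,v_2], [v_1,v_3], [v_1,v_4], [v_2,v_3], [v_2,v_4], [v_3,v_4]
  2-simplices (5): [v_0,v_1,v_3], [v_0,v_2,v_4], [v_0,v_3,v_4], [v_1,v_2,v_3], [v_1,v_2,v_4]

so the chain groups are C_0 ≅ Z^5, C_1 ≅ Z^10, C_2 ≅ Z^5.

The boundary map ∂_1: C_1 → C_0 sends each edge [p,q] (with p < q) to q − p. For instance
  ∂[v_1,v_2] = [v_2] − [v_1].
The 5×10 boundary matrix has rank 4 and Smith normal form diag(1,1,1,1).

Boundary ∂_2: C_2 → C_1 acts by ∂[p,q,r] = [q,r] − [p,r] + [p,q]. For instance
  ∂[v_0,v_3,v_4] = [v_3,v_4] − [v_0,v_4] + [v_0,v_3],
  ∂[v_0,v_1,v_3] = [v_1,v_3] − [v_0,v_3] + [v_0,v_1].
This gives a 10×5 integer matrix of rank 5; reducing to Smith normal form yields diagonal entries (1,1,1,1,1).

Now H_k = ker ∂_k / im ∂_{k+1}, so:

  H_0: rank C_0 − rank ∂_1 = 5 − 4 = 1, and the invariant factors of ∂_1 are all 1, so H_0 = Z.
  H_1: rank ker ∂_1 − rank ∂_2 = (10 − 4) − 5 = 1, and the invariant factors of ∂_2 are all 1, so H_1 = Z.
  H_2: rank ker ∂_2 − rank ∂_3 = (5 − 5) − 0 = 0, and there is no ∂_3, so H_2 = 0.

(K is a triangulation of the Möbius band.)

H_0 = Z,  H_1 = Z,  H_2 = 0.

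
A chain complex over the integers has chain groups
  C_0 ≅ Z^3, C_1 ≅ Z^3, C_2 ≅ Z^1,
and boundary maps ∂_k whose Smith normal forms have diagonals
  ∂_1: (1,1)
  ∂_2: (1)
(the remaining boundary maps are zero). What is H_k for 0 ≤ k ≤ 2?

H_0 = Z,  H_1 = 0,  H_2 = 0.

H_0: b_0 = 3 − 0 − 2 = 1; torsion from ∂_1 factors > 1: none. So H_0 = Z.
H_1: b_1 = 3 − 2 − 1 = 0; torsion from ∂_2 factors > 1: none. So H_1 = 0.
H_2: b_2 = 1 − 1 − 0 = 0; torsion from ∂_3 factors > 1: none. So H_2 = 0.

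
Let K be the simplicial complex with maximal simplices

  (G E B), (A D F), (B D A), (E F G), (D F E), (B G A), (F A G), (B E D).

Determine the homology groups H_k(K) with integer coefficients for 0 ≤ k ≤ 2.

K has 6 vertices, 12 edges, 8 triangles.
rank ∂_0 = 0, rank ∂_1 = 5 ⇒ b_0 = 6 − 0 − 5 = 1; all invariant factors of ∂_1 are 1 so no torsion. So H_0 ≅ Z.
rank ∂_1 = 5, rank ∂_2 = 7 ⇒ b_1 = 12 − 5 − 7 = 0; all invariant factors of ∂_2 are 1 so no torsion. So H_1 ≅ 0.
rank ∂_2 = 7, rank ∂_3 = 0 ⇒ b_2 = 8 − 7 − 0 = 1. So H_2 ≅ Z.

H_0 ≅ Z,  H_1 = 0,  H_2 ≅ Z.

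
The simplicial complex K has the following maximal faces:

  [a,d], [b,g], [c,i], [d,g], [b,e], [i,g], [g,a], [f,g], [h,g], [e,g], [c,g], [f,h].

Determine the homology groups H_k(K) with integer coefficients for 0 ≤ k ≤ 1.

H_0 = Z,  H_1 = Z^4.

We work with the vertex ordering a < b < c < d < e < f < g < h < i. The simplices of K, each written with vertices in increasing order, are:

  0-simplices (9): a, b, c, d, e, f, g, h, i
  1-simplices (12): ad, ag, be, bg, cg, ci, dg, eg, fg, fh, gh, gi

Hence C_0 ≅ Z^9, C_1 ≅ Z^12.

The boundary map ∂_1: C_1 → C_0 is given by ∂[p,q] = [q] − [p]. For instance
  ∂eg = g − e.
The resulting 9×12 matrix has rank 8, and its Smith normal form has invariant factors (1,1,1,1,1,1,1,1).

Now H_k = ker ∂_k / im ∂_{k+1}, so:

  H_0: rank C_0 − rank ∂_1 = 9 − 8 = 1, and the invariant factors of ∂_1 are all 1, so H_0 = Z.
  H_1: rank ker ∂_1 − rank ∂_2 = (12 − 8) − 0 = 4, and there is no ∂_2, so H_1 = Z^4.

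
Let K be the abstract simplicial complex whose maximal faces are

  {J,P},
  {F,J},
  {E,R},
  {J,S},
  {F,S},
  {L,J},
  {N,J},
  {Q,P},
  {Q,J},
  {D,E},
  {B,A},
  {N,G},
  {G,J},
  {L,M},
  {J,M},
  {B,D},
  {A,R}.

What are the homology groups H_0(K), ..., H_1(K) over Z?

Fix the vertex order A < B < D < E < F < G < J < L < M < N < P < Q < R < S and write every simplex with vertices in increasing order. Then dim K = 1 and the simplices of K are:

  0-simplices (14): A, B, D, E, F, G, J, L, M, N, P, Q, R, S
  1-simplices (17): AB, AR, BD, DE, ER, FJ, FS, GJ, GN, JL, JM, JN, JP, JQ, JS, LM, PQ

Hence C_0 ≅ Z^14, C_1 ≅ Z^17.

Boundary ∂_1: C_1 → C_0 maps an edge to its endpoints' difference, ∂[p,q] = q − p. For instance
  ∂JS = S − J.
As a 14×17 matrix over Z this has rank 12, with invariant factors (1,1,1,1,1,1,1,1,1,1,1,1).

From H_k ≅ ker(∂_k) / im(∂_{k+1}) we obtain:

  H_0: rank C_0 − rank ∂_1 = 14 − 12 = 2, and the invariant factors of ∂_1 are all 1, so H_0 ≅ Z^2.
  H_1: rank ker ∂_1 − rank ∂_2 = (17 − 12) − 0 = 5, and there is no ∂_2, so H_1 ≅ Z^5.

H_0 = Z^2,  H_1 = Z^5.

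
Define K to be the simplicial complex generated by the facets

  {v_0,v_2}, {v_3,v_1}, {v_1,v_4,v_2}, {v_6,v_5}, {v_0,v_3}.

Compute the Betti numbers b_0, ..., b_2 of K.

b_0 = 2, b_1 = 1, b_2 = 0.

Take the total order v_0 < v_1 < v_2 < v_3 < v_4 < v_5 < v_6 on the vertex set. Then K (dimension 2) consists of the simplices:

  0-simplices (7): [v_0], [v_1], [v_2], [v_3], [v_4], [v_5], [v_6]
  1-simplices (7): [v_0,v_2], [v_0,v_3], [v_1,v_2], [v_1,v_3], [v_1,v_4], [v_2,v_4], [v_5,v_6]
  2-simplices (1): [v_1,v_2,v_4]

Hence C_0 ≅ Z^7, C_1 ≅ Z^7, C_2 ≅ Z^1.

∂_1: C_1 → C_0 maps an edge to its endpoints' difference, ∂[p,q] = q − p. For instance
  ∂[v_0,v_3] = [v_3] − [v_0].
As a 7×7 matrix over Z this has rank 5, with invariant factors (1,1,1,1,1).

Boundary ∂_2: C_2 → C_1 acts by ∂[p,q,r] = [q,r] − [p,r] + [p,q]. For instance
  ∂[v_1,v_2,v_4] = [v_2,v_4] − [v_1,v_4] + [v_1,v_2].
As a 7×1 matrix over Z this has rank 1, with invariant factors (1).

Now H_k = ker ∂_k / im ∂_{k+1}, so:

  H_0: rank C_0 − rank ∂_1 = 7 − 5 = 2, and the invariant factors of ∂_1 are all 1, so H_0 ≅ Z^2.
  H_1: rank ker ∂_1 − rank ∂_2 = (7 − 5) − 1 = 1, and the invariant factors of ∂_2 are all 1, so H_1 ≅ Z.
  H_2: rank ker ∂_2 − rank ∂_3 = (1 − 1) − 0 = 0, and there is no ∂_3, so H_2 ≅ 0.

Hence the Betti numbers are b_0 = 2, b_1 = 1, b_2 = 0.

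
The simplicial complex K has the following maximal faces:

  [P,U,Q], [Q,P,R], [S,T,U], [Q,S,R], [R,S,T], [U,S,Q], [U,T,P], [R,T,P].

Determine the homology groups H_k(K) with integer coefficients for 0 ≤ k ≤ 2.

Order the vertices as P < Q < R < S < T < U. Listing each simplex with vertices in this order, K has dimension 2 with simplices:

  0-simplices (6): P, Q, R, S, T, U
  1-simplices (12): PQ, PR, PT, PU, QR, QS, QU, RS, RT, ST, SU, TU
  2-simplices (8): PQR, PQU, PRT, PTU, QRS, QSU, RST, STU

Hence C_0 ≅ Z^6, C_1 ≅ Z^12, C_2 ≅ Z^8.

The boundary map ∂_1: C_1 → C_0 maps an edge to its endpoints' difference, ∂[p,q] = q − p.
The resulting 6×12 matrix has rank 5, and its Smith normal form has invariant factors (1,1,1,1,1).

∂_2: C_2 → C_1 acts by ∂[p,q,r] = [q,r] − [p,r] + [p,q]. For instance
  ∂PQR = QR − PR + PQ,
  ∂RST = ST − RT + RS.
The 12×8 boundary matrix has rank 7 and Smith normal form diag(1,1,1,1,1,1,1).

Reading off H_k = ker ∂_k / im ∂_{k+1}:

  H_0: rank C_0 − rank ∂_1 = 6 − 5 = 1, and the invariant factors of ∂_1 are all 1, so H_0 ≅ Z.
  H_1: rank ker ∂_1 − rank ∂_2 = (12 − 5) − 7 = 0, and the invariant factors of ∂_2 are all 1, so H_1 ≅ 0.
  H_2: rank ker ∂_2 − rank ∂_3 = (8 − 7) − 0 = 1, and there is no ∂_3, so H_2 ≅ Z.

H_0 = Z,  H_1 = 0,  H_2 = Z.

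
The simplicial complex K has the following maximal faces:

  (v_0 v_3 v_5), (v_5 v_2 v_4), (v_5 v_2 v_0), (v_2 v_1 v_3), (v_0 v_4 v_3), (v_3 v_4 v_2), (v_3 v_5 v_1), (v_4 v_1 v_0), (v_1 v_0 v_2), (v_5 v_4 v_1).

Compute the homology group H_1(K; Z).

Take the total order v_0 < v_1 < v_2 < v_3 < v_4 < v_5 on the vertex set. Then K (dimension 2) consists of the simplices:

  0-simplices (6): [v_0], [v_1], [v_2], [v_3], [v_4], [v_5]
  1-simplices (15): (15 of them)
  2-simplices (10): [v_0,v_1,v_2], [v_0,v_1,v_4], [v_0,v_2,v_5], [v_0,v_3,v_4], [v_0,v_3,v_5], [v_1,v_2,v_3], [v_1,v_3,v_5], [v_1,v_4,v_5], [v_2,v_3,v_4], [v_2,v_4,v_5]

so the chain groups are C_0 ≅ Z^6, C_1 ≅ Z^15, C_2 ≅ Z^10.

The boundary map ∂_1: C_1 → C_0 sends each edge [p,q] (with p < q) to q − p. For instance
  ∂[v_1,v_4] = [v_4] − [v_1].
As a 6×15 matrix over Z this has rank 5, with invariant factors (1,1,1,1,1).

The boundary map ∂_2: C_2 → C_1 sends each 2-simplex [p,q,r] to [q,r] − [p,r] + [p,q]. For instance
  ∂[v_2,v_3,v_4] = [v_3,v_4] − [v_2,v_4] + [v_2,v_3],
  ∂[v_2,v_4,v_5] = [v_4,v_5] − [v_2,v_5] + [v_2,v_4].
As a 15×10 matrix over Z this has rank 10, with invariant factors (1,1,1,1,1,1,1,1,1,2).

Now H_k = ker ∂_k / im ∂_{k+1}, so:

  H_1: rank ker ∂_1 − rank ∂_2 = (15 − 5) − 10 = 0, and ∂_2 has invariant factor 2 > 1, so H_1 ≅ Z/2.

(K is a triangulation of the real projective plane RP^2.)

H_1 = Z/2.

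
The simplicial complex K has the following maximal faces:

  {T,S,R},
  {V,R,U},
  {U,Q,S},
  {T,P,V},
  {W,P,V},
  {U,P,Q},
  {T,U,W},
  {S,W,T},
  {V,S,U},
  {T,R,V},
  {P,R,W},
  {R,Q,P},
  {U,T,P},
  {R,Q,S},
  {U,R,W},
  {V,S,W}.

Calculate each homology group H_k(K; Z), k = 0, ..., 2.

H_0 = Z,  H_1 = Z^2,  H_2 = Z.

K has 8 vertices, 24 edges, 16 triangles.
rank ∂_0 = 0, rank ∂_1 = 7 ⇒ b_0 = 8 − 0 − 7 = 1; all invariant factors of ∂_1 are 1 so no torsion. So H_0 ≅ Z.
rank ∂_1 = 7, rank ∂_2 = 15 ⇒ b_1 = 24 − 7 − 15 = 2; all invariant factors of ∂_2 are 1 so no torsion. So H_1 ≅ Z^2.
rank ∂_2 = 15, rank ∂_3 = 0 ⇒ b_2 = 16 − 15 − 0 = 1. So H_2 ≅ Z.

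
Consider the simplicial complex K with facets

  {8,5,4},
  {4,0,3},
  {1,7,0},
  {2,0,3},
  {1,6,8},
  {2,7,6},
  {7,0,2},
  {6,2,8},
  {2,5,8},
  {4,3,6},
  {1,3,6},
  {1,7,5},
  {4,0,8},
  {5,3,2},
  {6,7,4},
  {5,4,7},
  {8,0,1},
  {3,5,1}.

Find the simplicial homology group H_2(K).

Fix the vertex order 0 < 1 < 2 < 3 < 4 < 5 < 6 < 7 < 8 and write every simplex with vertices in increasing order. Then dim K = 2 and the simplices of K are:

  0-simplices (9): [0], [1], [2], [3], [4], [5], [6], [7], [8]
  1-simplices (27): (27 of them)
  2-simplices (18): [0,1,7], [0,1,8], [0,2,3], [0,2,7], [0,3,4], [0,4,8], [1,3,5], [1,3,6], [1,5,7], [1,6,8], [2,3,5], [2,5,8], [2,6,7], [2,6,8], [3,4,6], [4,5,7], [4,5,8], [4,6,7]

so the chain groups are C_0 ≅ Z^9, C_1 ≅ Z^27, C_2 ≅ Z^18.

∂_1: C_1 → C_0 sends each edge [p,q] (with p < q) to q − p.
The 9×27 boundary matrix has rank 8 and Smith normal form diag(1,1,1,1,1,1,1,1).

Boundary ∂_2: C_2 → C_1 acts by ∂[p,q,r] = [q,r] − [p,r] + [p,q]. For instance
  ∂[2,6,8] = [6,8] − [2,8] + [2,6],
  ∂[0,4,8] = [4,8] − [0,8] + [0,4].
The 27×18 boundary matrix has rank 17 and Smith normal form diag(1,1,1,1,1,1,1,1,1,1,1,1,1,1,1,1,1).

Computing H_k = (kernel of ∂_k) / (image of ∂_{k+1}):

  H_2: rank ker ∂_2 − rank ∂_3 = (18 − 17) − 0 = 1, and there is no ∂_3, so H_2 = Z.

(K is a triangulation of the torus T^2.)

H_2 ≅ Z.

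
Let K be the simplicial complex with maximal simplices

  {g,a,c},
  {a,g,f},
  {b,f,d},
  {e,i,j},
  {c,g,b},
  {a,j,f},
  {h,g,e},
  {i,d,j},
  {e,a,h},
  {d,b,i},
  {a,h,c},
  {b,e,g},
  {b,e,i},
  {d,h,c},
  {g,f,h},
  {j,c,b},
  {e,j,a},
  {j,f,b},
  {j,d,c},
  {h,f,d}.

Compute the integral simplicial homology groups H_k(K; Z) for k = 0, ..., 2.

We work with the vertex ordering a < b < c < d < e < f < g < h < i < j. The simplices of K, each written with vertices in increasing order, are:

  0-simplices (10): a, b, c, d, e, f, g, h, i, j
  1-simplices (30): ac, ae, af, ag, ah, aj, bc, bd, be, bf, bg, bi, bj, cd, cg, ch, cj, df, dh, di, dj, eg, eh, ei, ej, fg, fh, fj, gh, ij
  2-simplices (20): acg, ach, aeh, aej, afg, afj, bcg, bcj, bdf, bdi, beg, bei, bfj, cdh, cdj, dfh, dij, egh, eij, fgh

giving chain groups C_0 ≅ Z^10, C_1 ≅ Z^30, C_2 ≅ Z^20.

∂_1: C_1 → C_0 maps an edge to its endpoints' difference, ∂[p,q] = q − p. For instance
  ∂ch = h − c.
The resulting 10×30 matrix has rank 9, and its Smith normal form has invariant factors (1,1,1,1,1,1,1,1,1).

The boundary map ∂_2: C_2 → C_1 sends each 2-simplex [p,q,r] to [q,r] − [p,r] + [p,q]. For instance
  ∂bdi = di − bi + bd,
  ∂beg = eg − bg + be.
The resulting 30×20 matrix has rank 20, and its Smith normal form has invariant factors (1,1,1,1,1,1,1,1,1,1,1,1,1,1,1,1,1,1,1,2).

From H_k ≅ ker(∂_k) / im(∂_{k+1}) we obtain:

  H_0: rank C_0 − rank ∂_1 = 10 − 9 = 1, and the invariant factors of ∂_1 are all 1, so H_0 ≅ Z.
  H_1: rank ker ∂_1 − rank ∂_2 = (30 − 9) − 20 = 1, and ∂_2 has invariant factor 2 > 1, so H_1 ≅ Z ⊕ Z/2.
  H_2: rank ker ∂_2 − rank ∂_3 = (20 − 20) − 0 = 0, and there is no ∂_3, so H_2 ≅ 0.

H_0 ≅ Z,  H_1 ≅ Z ⊕ Z/2,  H_2 = 0.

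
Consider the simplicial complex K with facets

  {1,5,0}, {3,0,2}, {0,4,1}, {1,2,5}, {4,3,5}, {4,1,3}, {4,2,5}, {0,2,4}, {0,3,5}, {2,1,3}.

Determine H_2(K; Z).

Order the vertices as 0 < 1 < 2 < 3 < 4 < 5. Listing each simplex with vertices in this order, K has dimension 2 with simplices:

  0-simplices (6): [0], [1], [2], [3], [4], [5]
  1-simplices (15): [0,1], [0,2], [0,3], [0,4], [0,5], [1,2], [1,3], [1,4], [1,5], [2,3], [2,4], [2,5], [3,4], [3,5], [4,5]
  2-simplices (10): [0,1,4], [0,1,5], [0,2,3], [0,2,4], [0,3,5], [1,2,3], [1,2,5], [1,3,4], [2,4,5], [3,4,5]

so the chain groups are C_0 ≅ Z^6, C_1 ≅ Z^15, C_2 ≅ Z^10.

Boundary ∂_1: C_1 → C_0 maps an edge to its endpoints' difference, ∂[p,q] = q − p. For instance
  ∂[0,4] = [4] − [0].
The 6×15 boundary matrix has rank 5 and Smith normal form diag(1,1,1,1,1).

Boundary ∂_2: C_2 → C_1 maps a triangle to the signed sum of its edges. For instance
  ∂[0,2,4] = [2,4] − [0,4] + [0,2],
  ∂[3,4,5] = [4,5] − [3,5] + [3,4].
The resulting 15×10 matrix has rank 10, and its Smith normal form has invariant factors (1,1,1,1,1,1,1,1,1,2).

Reading off H_k = ker ∂_k / im ∂_{k+1}:

  H_2: rank ker ∂_2 − rank ∂_3 = (10 − 10) − 0 = 0, and there is no ∂_3, so H_2 ≅ 0.

H_2 ≅ 0.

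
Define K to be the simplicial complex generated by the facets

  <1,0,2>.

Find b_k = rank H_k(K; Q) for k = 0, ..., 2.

Take the total order 0 < 1 < 2 on the vertex set. Then K (dimension 2) consists of the simplices:

  0-simplices (3): [0], [1], [2]
  1-simplices (3): [0,1], [0,2], [1,2]
  2-simplices (1): [0,1,2]

Hence C_0 ≅ Z^3, C_1 ≅ Z^3, C_2 ≅ Z^1.

Boundary ∂_1: C_1 → C_0 is given by ∂[p,q] = [q] − [p]. For instance
  ∂[1,2] = [2] − [1].
As a 3×3 matrix over Z this has rank 2, with invariant factors (1,1).

∂_2: C_2 → C_1 acts by ∂[p,q,r] = [q,r] − [p,r] + [p,q]. For instance
  ∂[0,1,2] = [1,2] − [0,2] + [0,1].
The 3×1 boundary matrix has rank 1 and Smith normal form diag(1).

Now H_k = ker ∂_k / im ∂_{k+1}, so:

  H_0: rank C_0 − rank ∂_1 = 3 − 2 = 1, and the invariant factors of ∂_1 are all 1, so H_0 ≅ Z.
  H_1: rank ker ∂_1 − rank ∂_2 = (3 − 2) − 1 = 0, and the invariant factors of ∂_2 are all 1, so H_1 ≅ 0.
  H_2: rank ker ∂_2 − rank ∂_3 = (1 − 1) − 0 = 0, and there is no ∂_3, so H_2 ≅ 0.

As a check, the Euler characteristic is 3 − 3 + 1 = 1, which agrees with 1 − 0 + 0 = 1.

Hence the Betti numbers are b_0 = 1, b_1 = 0, b_2 = 0.

b_0 = 1, b_1 = 0, b_2 = 0.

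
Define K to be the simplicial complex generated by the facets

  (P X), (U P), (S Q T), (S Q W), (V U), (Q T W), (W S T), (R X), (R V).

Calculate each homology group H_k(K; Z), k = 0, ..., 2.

H_0 ≅ Z^2,  H_1 ≅ Z,  H_2 ≅ Z.

Take the total order P < Q < R < S < T < U < V < W < X on the vertex set. Then K (dimension 2) consists of the simplices:

  0-simplices (9): P, Q, R, S, T, U, V, W, X
  1-simplices (11): PU, PX, QS, QT, QW, RV, RX, ST, SW, TW, UV
  2-simplices (4): QST, QSW, QTW, STW

Hence C_0 ≅ Z^9, C_1 ≅ Z^11, C_2 ≅ Z^4.

Boundary ∂_1: C_1 → C_0 sends each edge [p,q] (with p < q) to q − p.
The 9×11 boundary matrix has rank 7 and Smith normal form diag(1,1,1,1,1,1,1).

∂_2: C_2 → C_1 acts by ∂[p,q,r] = [q,r] − [p,r] + [p,q]. For instance
  ∂QSW = SW − QW + QS,
  ∂QST = ST − QT + QS.
As a 11×4 matrix over Z this has rank 3, with invariant factors (1,1,1).

Reading off H_k = ker ∂_k / im ∂_{k+1}:

  H_0: rank C_0 − rank ∂_1 = 9 − 7 = 2, and the invariant factors of ∂_1 are all 1, so H_0 ≅ Z^2.
  H_1: rank ker ∂_1 − rank ∂_2 = (11 − 7) − 3 = 1, and the invariant factors of ∂_2 are all 1, so H_1 ≅ Z.
  H_2: rank ker ∂_2 − rank ∂_3 = (4 − 3) − 0 = 1, and there is no ∂_3, so H_2 ≅ Z.

(K is a triangulation of the disjoint union of the 2-sphere S^2 and the circle S^1.)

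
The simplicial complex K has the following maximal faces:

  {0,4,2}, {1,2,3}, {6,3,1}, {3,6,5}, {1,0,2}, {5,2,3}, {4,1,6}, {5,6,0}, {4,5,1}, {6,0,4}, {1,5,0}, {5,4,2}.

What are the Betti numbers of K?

Fix the vertex order 0 < 1 < 2 < 3 < 4 < 5 < 6 and write every simplex with vertices in increasing order. Then dim K = 2 and the simplices of K are:

  0-simplices (7): [0], [1], [2], [3], [4], [5], [6]
  1-simplices (18): [0,1], [0,2], [0,4], [0,5], [0,6], [1,2], [1,3], [1,4], [1,5], [1,6], [2,3], [2,4], [2,5], [3,5], [3,6], [4,5], [4,6], [5,6]
  2-simplices (12): [0,1,2], [0,1,5], [0,2,4], [0,4,6], [0,5,6], [1,2,3], [1,3,6], [1,4,5], [1,4,6], [2,3,5], [2,4,5], [3,5,6]

so the chain groups are C_0 ≅ Z^7, C_1 ≅ Z^18, C_2 ≅ Z^12.

The boundary map ∂_1: C_1 → C_0 sends each edge [p,q] (with p < q) to q − p. For instance
  ∂[1,5] = [5] − [1].
This gives a 7×18 integer matrix of rank 6; reducing to Smith normal form yields diagonal entries (1,1,1,1,1,1).

The boundary map ∂_2: C_2 → C_1 sends each 2-simplex [p,q,r] to [q,r] − [p,r] + [p,q]. For instance
  ∂[0,1,2] = [1,2] − [0,2] + [0,1],
  ∂[0,1,5] = [1,5] − [0,5] + [0,1].
The resulting 18×12 matrix has rank 12, and its Smith normal form has invariant factors (1,1,1,1,1,1,1,1,1,1,1,2).

Computing H_k = (kernel of ∂_k) / (image of ∂_{k+1}):

  H_0: rank C_0 − rank ∂_1 = 7 − 6 = 1, and the invariant factors of ∂_1 are all 1, so H_0 ≅ Z.
  H_1: rank ker ∂_1 − rank ∂_2 = (18 − 6) − 12 = 0, and ∂_2 has invariant factor 2 > 1, so H_1 ≅ Z/2.
  H_2: rank ker ∂_2 − rank ∂_3 = (12 − 12) − 0 = 0, and there is no ∂_3, so H_2 ≅ 0.

Hence the Betti numbers are b_0 = 1, b_1 = 0, b_2 = 0.

b_0 = 1, b_1 = 0, b_2 = 0.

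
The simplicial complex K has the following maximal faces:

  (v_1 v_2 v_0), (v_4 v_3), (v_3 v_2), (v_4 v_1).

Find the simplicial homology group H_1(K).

K has 5 vertices, 6 edges, 1 triangle.
rank ∂_1 = 4, rank ∂_2 = 1 ⇒ b_1 = 6 − 4 − 1 = 1; all invariant factors of ∂_2 are 1 so no torsion. So H_1 = Z.

H_1 ≅ Z.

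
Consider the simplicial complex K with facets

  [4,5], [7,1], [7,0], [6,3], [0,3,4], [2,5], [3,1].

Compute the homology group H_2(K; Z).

Take the total order 0 < 1 < 2 < 3 < 4 < 5 < 6 < 7 on the vertex set. Then K (dimension 2) consists of the simplices:

  0-simplices (8): [0], [1], [2], [3], [4], [5], [6], [7]
  1-simplices (9): [0,3], [0,4], [0,7], [1,3], [1,7], [2,5], [3,4], [3,6], [4,5]
  2-simplices (1): [0,3,4]

Hence C_0 ≅ Z^8, C_1 ≅ Z^9, C_2 ≅ Z^1.

Boundary ∂_1: C_1 → C_0 is given by ∂[p,q] = [q] − [p]. For instance
  ∂[4,5] = [5] − [4].
This gives a 8×9 integer matrix of rank 7; reducing to Smith normal form yields diagonal entries (1,1,1,1,1,1,1).

Boundary ∂_2: C_2 → C_1 maps a triangle to the signed sum of its edges. For instance
  ∂[0,3,4] = [3,4] − [0,4] + [0,3].
The resulting 9×1 matrix has rank 1, and its Smith normal form has invariant factors (1).

From H_k ≅ ker(∂_k) / im(∂_{k+1}) we obtain:

  H_2: rank ker ∂_2 − rank ∂_3 = (1 − 1) − 0 = 0, and there is no ∂_3, so H_2 = 0.

H_2 ≅ 0.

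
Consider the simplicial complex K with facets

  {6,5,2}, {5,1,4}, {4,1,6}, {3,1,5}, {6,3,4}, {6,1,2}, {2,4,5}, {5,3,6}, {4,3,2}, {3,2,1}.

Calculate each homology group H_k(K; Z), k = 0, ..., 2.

Take the total order 1 < 2 < 3 < 4 < 5 < 6 on the vertex set. Then K (dimension 2) consists of the simplices:

  0-simplices (6): [1], [2], [3], [4], [5], [6]
  1-simplices (15): [1,2], [1,3], [1,4], [1,5], [1,6], [2,3], [2,4], [2,5], [2,6], [3,4], [3,5], [3,6], [4,5], [4,6], [5,6]
  2-simplices (10): [1,2,3], [1,2,6], [1,3,5], [1,4,5], [1,4,6], [2,3,4], [2,4,5], [2,5,6], [3,4,6], [3,5,6]

Hence C_0 ≅ Z^6, C_1 ≅ Z^15, C_2 ≅ Z^10.

Boundary ∂_1: C_1 → C_0 is given by ∂[p,q] = [q] − [p].
The resulting 6×15 matrix has rank 5, and its Smith normal form has invariant factors (1,1,1,1,1).

Boundary ∂_2: C_2 → C_1 sends each 2-simplex [p,q,r] to [q,r] − [p,r] + [p,q]. For instance
  ∂[2,5,6] = [5,6] − [2,6] + [2,5],
  ∂[2,3,4] = [3,4] − [2,4] + [2,3].
The 15×10 boundary matrix has rank 10 and Smith normal form diag(1,1,1,1,1,1,1,1,1,2).

Reading off H_k = ker ∂_k / im ∂_{k+1}:

  H_0: rank C_0 − rank ∂_1 = 6 − 5 = 1, and the invariant factors of ∂_1 are all 1, so H_0 = Z.
  H_1: rank ker ∂_1 − rank ∂_2 = (15 − 5) − 10 = 0, and ∂_2 has invariant factor 2 > 1, so H_1 = Z/2Z.
  H_2: rank ker ∂_2 − rank ∂_3 = (10 − 10) − 0 = 0, and there is no ∂_3, so H_2 = 0.

As a check, the Euler characteristic is 6 − 15 + 10 = 1, which agrees with 1 − 0 + 0 = 1.
(K is a triangulation of the real projective plane RP^2.)

H_0 ≅ Z,  H_1 ≅ Z/2Z,  H_2 = 0.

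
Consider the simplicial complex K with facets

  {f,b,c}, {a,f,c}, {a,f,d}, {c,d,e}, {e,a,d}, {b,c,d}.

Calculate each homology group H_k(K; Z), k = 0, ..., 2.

Fix the vertex order a < b < c < d < e < f and write every simplex with vertices in increasing order. Then dim K = 2 and the simplices of K are:

  0-simplices (6): a, b, c, d, e, f
  1-simplices (12): ac, ad, ae, af, bc, bd, bf, cd, ce, cf, de, df
  2-simplices (6): acf, ade, adf, bcd, bcf, cde

giving chain groups C_0 ≅ Z^6, C_1 ≅ Z^12, C_2 ≅ Z^6.

∂_1: C_1 → C_0 is given by ∂[p,q] = [q] − [p]. For instance
  ∂af = f − a.
As a 6×12 matrix over Z this has rank 5, with invariant factors (1,1,1,1,1).

Boundary ∂_2: C_2 → C_1 maps a triangle to the signed sum of its edges. For instance
  ∂acf = cf − af + ac,
  ∂bcd = cd − bd + bc.
The resulting 12×6 matrix has rank 6, and its Smith normal form has invariant factors (1,1,1,1,1,1).

Now H_k = ker ∂_k / im ∂_{k+1}, so:

  H_0: rank C_0 − rank ∂_1 = 6 − 5 = 1, and the invariant factors of ∂_1 are all 1, so H_0 = Z.
  H_1: rank ker ∂_1 − rank ∂_2 = (12 − 5) − 6 = 1, and the invariant factors of ∂_2 are all 1, so H_1 = Z.
  H_2: rank ker ∂_2 − rank ∂_3 = (6 − 6) − 0 = 0, and there is no ∂_3, so H_2 = 0.

H_0 ≅ Z,  H_1 ≅ Z,  H_2 = 0.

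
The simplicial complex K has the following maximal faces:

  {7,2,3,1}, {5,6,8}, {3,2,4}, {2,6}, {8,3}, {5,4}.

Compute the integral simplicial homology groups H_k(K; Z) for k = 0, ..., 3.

H_0 = Z,  H_1 = Z^2,  H_2 = 0,  H_3 = 0.

K has 8 vertices, 14 edges, 6 triangles, 1 3-simplex.
rank ∂_0 = 0, rank ∂_1 = 7 ⇒ b_0 = 8 − 0 − 7 = 1; all invariant factors of ∂_1 are 1 so no torsion. So H_0 = Z.
rank ∂_1 = 7, rank ∂_2 = 5 ⇒ b_1 = 14 − 7 − 5 = 2; all invariant factors of ∂_2 are 1 so no torsion. So H_1 = Z^2.
rank ∂_2 = 5, rank ∂_3 = 1 ⇒ b_2 = 6 − 5 − 1 = 0; all invariant factors of ∂_3 are 1 so no torsion. So H_2 = 0.
rank ∂_3 = 1, rank ∂_4 = 0 ⇒ b_3 = 1 − 1 − 0 = 0. So H_3 = 0.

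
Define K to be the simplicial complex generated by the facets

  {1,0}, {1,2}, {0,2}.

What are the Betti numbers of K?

Take the total order 0 < 1 < 2 on the vertex set. Then K (dimension 1) consists of the simplices:

  0-simplices (3): [0], [1], [2]
  1-simplices (3): [0,1], [0,2], [1,2]

so the chain groups are C_0 ≅ Z^3, C_1 ≅ Z^3.

Boundary ∂_1: C_1 → C_0 is given by ∂[p,q] = [q] − [p]. For instance
  ∂[0,1] = [1] − [0].
The 3×3 boundary matrix has rank 2 and Smith normal form diag(1,1).

From H_k ≅ ker(∂_k) / im(∂_{k+1}) we obtain:

  H_0: rank C_0 − rank ∂_1 = 3 − 2 = 1, and the invariant factors of ∂_1 are all 1, so H_0 ≅ Z.
  H_1: rank ker ∂_1 − rank ∂_2 = (3 − 2) − 0 = 1, and there is no ∂_2, so H_1 ≅ Z.

Hence the Betti numbers are b_0 = 1, b_1 = 1.

b_0 = 1, b_1 = 1.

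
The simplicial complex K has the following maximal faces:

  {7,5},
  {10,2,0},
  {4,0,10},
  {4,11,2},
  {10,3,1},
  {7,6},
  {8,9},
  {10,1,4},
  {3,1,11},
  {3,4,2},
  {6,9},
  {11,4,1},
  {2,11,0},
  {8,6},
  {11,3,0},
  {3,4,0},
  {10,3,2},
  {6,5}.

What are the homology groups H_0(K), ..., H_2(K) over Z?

H_0 = Z^2,  H_1 = Z^2 ⊕ Z_2,  H_2 = 0.

Fix the vertex order 0 < 1 < 2 < 3 < 4 < 5 < 6 < 7 < 8 < 9 < 10 < 11 and write every simplex with vertices in increasing order. Then dim K = 2 and the simplices of K are:

  0-simplices (12): [0], [1], [2], [3], [4], [5], [6], [7], [8], [9], [10], [11]
  1-simplices (24): (24 of them)
  2-simplices (12): [0,2,10], [0,2,11], [0,3,4], [0,3,11], [0,4,10], [1,3,10], [1,3,11], [1,4,10], [1,4,11], [2,3,4], [2,3,10], [2,4,11]

Hence C_0 ≅ Z^12, C_1 ≅ Z^24, C_2 ≅ Z^12.

Boundary ∂_1: C_1 → C_0 maps an edge to its endpoints' difference, ∂[p,q] = q − p.
The 12×24 boundary matrix has rank 10 and Smith normal form diag(1,1,1,1,1,1,1,1,1,1).

The boundary map ∂_2: C_2 → C_1 sends each 2-simplex [p,q,r] to [q,r] − [p,r] + [p,q]. For instance
  ∂[2,4,11] = [4,11] − [2,11] + [2,4],
  ∂[1,4,10] = [4,10] − [1,10] + [1,4].
The 24×12 boundary matrix has rank 12 and Smith normal form diag(1,1,1,1,1,1,1,1,1,1,1,2).

From H_k ≅ ker(∂_k) / im(∂_{k+1}) we obtain:

  H_0: rank C_0 − rank ∂_1 = 12 − 10 = 2, and the invariant factors of ∂_1 are all 1, so H_0 ≅ Z^2.
  H_1: rank ker ∂_1 − rank ∂_2 = (24 − 10) − 12 = 2, and ∂_2 has invariant factor 2 > 1, so H_1 ≅ Z^2 ⊕ Z_2.
  H_2: rank ker ∂_2 − rank ∂_3 = (12 − 12) − 0 = 0, and there is no ∂_3, so H_2 ≅ 0.

(K is a triangulation of the disjoint union of a wedge of 2 circles and the real projective plane RP^2.)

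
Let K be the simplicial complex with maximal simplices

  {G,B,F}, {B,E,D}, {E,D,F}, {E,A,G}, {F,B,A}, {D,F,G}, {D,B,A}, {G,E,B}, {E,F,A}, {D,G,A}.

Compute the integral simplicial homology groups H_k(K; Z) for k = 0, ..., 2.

H_0 ≅ Z,  H_1 ≅ Z/2,  H_2 = 0.

Order the vertices as A < B < D < E < F < G. Listing each simplex with vertices in this order, K has dimension 2 with simplices:

  0-simplices (6): A, B, D, E, F, G
  1-simplices (15): AB, AD, AE, AF, AG, BD, BE, BF, BG, DE, DF, DG, EF, EG, FG
  2-simplices (10): ABD, ABF, ADG, AEF, AEG, BDE, BEG, BFG, DEF, DFG

Hence C_0 ≅ Z^6, C_1 ≅ Z^15, C_2 ≅ Z^10.

Boundary ∂_1: C_1 → C_0 is given by ∂[p,q] = [q] − [p]. For instance
  ∂AE = E − A.
As a 6×15 matrix over Z this has rank 5, with invariant factors (1,1,1,1,1).

∂_2: C_2 → C_1 sends each 2-simplex [p,q,r] to [q,r] − [p,r] + [p,q]. For instance
  ∂ABD = BD − AD + AB,
  ∂AEF = EF − AF + AE.
As a 15×10 matrix over Z this has rank 10, with invariant factors (1,1,1,1,1,1,1,1,1,2).

Reading off H_k = ker ∂_k / im ∂_{k+1}:

  H_0: rank C_0 − rank ∂_1 = 6 − 5 = 1, and the invariant factors of ∂_1 are all 1, so H_0 = Z.
  H_1: rank ker ∂_1 − rank ∂_2 = (15 − 5) − 10 = 0, and ∂_2 has invariant factor 2 > 1, so H_1 = Z/2.
  H_2: rank ker ∂_2 − rank ∂_3 = (10 − 10) − 0 = 0, and there is no ∂_3, so H_2 = 0.

As a check, the Euler characteristic is 6 − 15 + 10 = 1, which agrees with 1 − 0 + 0 = 1.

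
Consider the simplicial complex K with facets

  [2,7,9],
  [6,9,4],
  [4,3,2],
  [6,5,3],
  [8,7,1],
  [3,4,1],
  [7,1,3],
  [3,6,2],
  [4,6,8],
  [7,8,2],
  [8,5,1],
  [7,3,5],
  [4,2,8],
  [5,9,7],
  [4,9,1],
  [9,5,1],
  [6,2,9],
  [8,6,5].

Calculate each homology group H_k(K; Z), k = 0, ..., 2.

We work with the vertex ordering 1 < 2 < 3 < 4 < 5 < 6 < 7 < 8 < 9. The simplices of K, each written with vertices in increasing order, are:

  0-simplices (9): [1], [2], [3], [4], [5], [6], [7], [8], [9]
  1-simplices (27): (27 of them)
  2-simplices (18): [1,3,4], [1,3,7], [1,4,9], [1,5,8], [1,5,9], [1,7,8], [2,3,4], [2,3,6], [2,4,8], [2,6,9], [2,7,8], [2,7,9], [3,5,6], [3,5,7], [4,6,8], [4,6,9], [5,6,8], [5,7,9]

so the chain groups are C_0 ≅ Z^9, C_1 ≅ Z^27, C_2 ≅ Z^18.

Boundary ∂_1: C_1 → C_0 is given by ∂[p,q] = [q] − [p]. For instance
  ∂[1,3] = [3] − [1].
The 9×27 boundary matrix has rank 8 and Smith normal form diag(1,1,1,1,1,1,1,1).

Boundary ∂_2: C_2 → C_1 sends each 2-simplex [p,q,r] to [q,r] − [p,r] + [p,q]. For instance
  ∂[2,6,9] = [6,9] − [2,9] + [2,6],
  ∂[2,3,4] = [3,4] − [2,4] + [2,3].
As a 27×18 matrix over Z this has rank 18, with invariant factors (1,1,1,1,1,1,1,1,1,1,1,1,1,1,1,1,1,2).

Now H_k = ker ∂_k / im ∂_{k+1}, so:

  H_0: rank C_0 − rank ∂_1 = 9 − 8 = 1, and the invariant factors of ∂_1 are all 1, so H_0 = Z.
  H_1: rank ker ∂_1 − rank ∂_2 = (27 − 8) − 18 = 1, and ∂_2 has invariant factor 2 > 1, so H_1 = Z ⊕ Z/2Z.
  H_2: rank ker ∂_2 − rank ∂_3 = (18 − 18) − 0 = 0, and there is no ∂_3, so H_2 = 0.

As a check, the Euler characteristic is 9 − 27 + 18 = 0, which agrees with 1 − 1 + 0 = 0.

H_0 = Z,  H_1 = Z ⊕ Z/2Z,  H_2 = 0.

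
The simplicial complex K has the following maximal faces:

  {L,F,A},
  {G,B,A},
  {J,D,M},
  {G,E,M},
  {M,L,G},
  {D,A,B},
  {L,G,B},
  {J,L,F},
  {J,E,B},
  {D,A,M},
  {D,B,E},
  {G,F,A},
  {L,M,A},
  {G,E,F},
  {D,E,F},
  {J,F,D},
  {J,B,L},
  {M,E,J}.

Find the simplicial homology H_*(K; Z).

Order the vertices as A < B < D < E < F < G < J < L < M. Listing each simplex with vertices in this order, K has dimension 2 with simplices:

  0-simplices (9): A, B, D, E, F, G, J, L, M
  1-simplices (27): AB, AD, AF, AG, AL, AM, BD, BE, BG, BJ, BL, DE, DF, DJ, DM, EF, EG, EJ, EM, FG, FJ, FL, GL, GM, JL, JM, LM
  2-simplices (18): ABD, ABG, ADM, AFG, AFL, ALM, BDE, BEJ, BGL, BJL, DEF, DFJ, DJM, EFG, EGM, EJM, FJL, GLM

giving chain groups C_0 ≅ Z^9, C_1 ≅ Z^27, C_2 ≅ Z^18.

∂_1: C_1 → C_0 is given by ∂[p,q] = [q] − [p].
The resulting 9×27 matrix has rank 8, and its Smith normal form has invariant factors (1,1,1,1,1,1,1,1).

The boundary map ∂_2: C_2 → C_1 sends each 2-simplex [p,q,r] to [q,r] − [p,r] + [p,q]. For instance
  ∂BEJ = EJ − BJ + BE,
  ∂EGM = GM − EM + EG.
This gives a 27×18 integer matrix of rank 18; reducing to Smith normal form yields diagonal entries (1,1,1,1,1,1,1,1,1,1,1,1,1,1,1,1,1,2).

From H_k ≅ ker(∂_k) / im(∂_{k+1}) we obtain:

  H_0: rank C_0 − rank ∂_1 = 9 − 8 = 1, and the invariant factors of ∂_1 are all 1, so H_0 = Z.
  H_1: rank ker ∂_1 − rank ∂_2 = (27 − 8) − 18 = 1, and ∂_2 has invariant factor 2 > 1, so H_1 = Z ⊕ Z_2.
  H_2: rank ker ∂_2 − rank ∂_3 = (18 − 18) − 0 = 0, and there is no ∂_3, so H_2 = 0.

H_0 = Z,  H_1 = Z ⊕ Z_2,  H_2 = 0.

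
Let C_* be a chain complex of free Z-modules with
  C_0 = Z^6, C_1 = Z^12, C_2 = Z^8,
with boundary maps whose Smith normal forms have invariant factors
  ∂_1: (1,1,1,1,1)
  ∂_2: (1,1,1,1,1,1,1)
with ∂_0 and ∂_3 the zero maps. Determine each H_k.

H_0: b_0 = 6 − 0 − 5 = 1; torsion from ∂_1 factors > 1: none. So H_0 = Z.
H_1: b_1 = 12 − 5 − 7 = 0; torsion from ∂_2 factors > 1: none. So H_1 = 0.
H_2: b_2 = 8 − 7 − 0 = 1; torsion from ∂_3 factors > 1: none. So H_2 = Z.

H_0 = Z,  H_1 = 0,  H_2 = Z.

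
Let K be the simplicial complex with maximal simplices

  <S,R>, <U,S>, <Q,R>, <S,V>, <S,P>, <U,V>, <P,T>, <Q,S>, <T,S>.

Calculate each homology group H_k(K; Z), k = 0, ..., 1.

K has 7 vertices, 9 edges.
rank ∂_0 = 0, rank ∂_1 = 6 ⇒ b_0 = 7 − 0 − 6 = 1; all invariant factors of ∂_1 are 1 so no torsion. So H_0 = Z.
rank ∂_1 = 6, rank ∂_2 = 0 ⇒ b_1 = 9 − 6 − 0 = 3. So H_1 = Z^3.

H_0 = Z,  H_1 = Z^3.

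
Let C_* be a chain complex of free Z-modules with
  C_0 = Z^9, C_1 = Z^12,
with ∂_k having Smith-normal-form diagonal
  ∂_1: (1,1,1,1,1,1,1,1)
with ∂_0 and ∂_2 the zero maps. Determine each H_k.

H_0: b_0 = 9 − 0 − 8 = 1; torsion from ∂_1 factors > 1: none. So H_0 = Z.
H_1: b_1 = 12 − 8 − 0 = 4; torsion from ∂_2 factors > 1: none. So H_1 = Z^4.

H_0 = Z,  H_1 = Z^4.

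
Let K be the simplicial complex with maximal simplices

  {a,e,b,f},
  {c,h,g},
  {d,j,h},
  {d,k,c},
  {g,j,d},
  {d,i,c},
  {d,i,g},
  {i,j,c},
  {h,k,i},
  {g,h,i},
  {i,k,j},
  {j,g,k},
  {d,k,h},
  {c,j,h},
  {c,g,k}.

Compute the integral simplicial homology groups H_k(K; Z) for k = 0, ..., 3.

Take the total order a < b < c < d < e < f < g < h < i < j < k on the vertex set. Then K (dimension 3) consists of the simplices:

  0-simplices (11): a, b, c, d, e, f, g, h, i, j, k
  1-simplices (27): ab, ae, af, be, bf, cd, cg, ch, ci, cj, ck, dg, dh, di, dj, dk, ef, gh, gi, gj, gk, hi, hj, hk, ij, ik, jk
  2-simplices (18): abe, abf, aef, bef, cdi, cdk, cgh, cgk, chj, cij, dgi, dgj, dhj, dhk, ghi, gjk, hik, ijk
  3-simplices (1): abef

giving chain groups C_0 ≅ Z^11, C_1 ≅ Z^27, C_2 ≅ Z^18, C_3 ≅ Z^1.

The boundary map ∂_1: C_1 → C_0 is given by ∂[p,q] = [q] − [p]. For instance
  ∂hi = i − h.
This gives a 11×27 integer matrix of rank 9; reducing to Smith normal form yields diagonal entries (1,1,1,1,1,1,1,1,1).

∂_2: C_2 → C_1 maps a triangle to the signed sum of its edges. For instance
  ∂chj = hj − cj + ch,
  ∂abe = be − ae + ab.
As a 27×18 matrix over Z this has rank 16, with invariant factors (1,1,1,1,1,1,1,1,1,1,1,1,1,1,1,1).

The boundary map ∂_3: C_3 → C_2 sends each 3-simplex σ to the alternating sum Σ_i (−1)^i (σ with its i-th vertex removed). For instance
  ∂abef = bef − aef + abf − abe.
The resulting 18×1 matrix has rank 1, and its Smith normal form has invariant factors (1).

From H_k ≅ ker(∂_k) / im(∂_{k+1}) we obtain:

  H_0: rank C_0 − rank ∂_1 = 11 − 9 = 2, and the invariant factors of ∂_1 are all 1, so H_0 = Z^2.
  H_1: rank ker ∂_1 − rank ∂_2 = (27 − 9) − 16 = 2, and the invariant factors of ∂_2 are all 1, so H_1 = Z^2.
  H_2: rank ker ∂_2 − rank ∂_3 = (18 − 16) − 1 = 1, and the invariant factors of ∂_3 are all 1, so H_2 = Z.
  H_3: rank ker ∂_3 − rank ∂_4 = (1 − 1) − 0 = 0, and there is no ∂_4, so H_3 = 0.

As a check, the Euler characteristic is 11 − 27 + 18 − 1 = 1, which agrees with 2 − 2 + 1 − 0 = 1.
(K is a triangulation of the disjoint union of the 3-simplex and the torus T^2.)

H_0 ≅ Z^2,  H_1 ≅ Z^2,  H_2 ≅ Z,  H_3 = 0.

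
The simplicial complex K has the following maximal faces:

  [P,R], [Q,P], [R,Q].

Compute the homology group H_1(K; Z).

Order the vertices as P < Q < R. Listing each simplex with vertices in this order, K has dimension 1 with simplices:

  0-simplices (3): P, Q, R
  1-simplices (3): PQ, PR, QR

so the chain groups are C_0 ≅ Z^3, C_1 ≅ Z^3.

∂_1: C_1 → C_0 is given by ∂[p,q] = [q] − [p].
The 3×3 boundary matrix has rank 2 and Smith normal form diag(1,1).

Now H_k = ker ∂_k / im ∂_{k+1}, so:

  H_1: rank ker ∂_1 − rank ∂_2 = (3 − 2) − 0 = 1, and there is no ∂_2, so H_1 ≅ Z.

H_1 = Z.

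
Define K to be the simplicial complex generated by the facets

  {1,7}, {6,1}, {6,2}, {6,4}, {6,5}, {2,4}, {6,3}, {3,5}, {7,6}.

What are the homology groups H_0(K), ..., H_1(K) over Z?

Order the vertices as 1 < 2 < 3 < 4 < 5 < 6 < 7. Listing each simplex with vertices in this order, K has dimension 1 with simplices:

  0-simplices (7): [1], [2], [3], [4], [5], [6], [7]
  1-simplices (9): [1,6], [1,7], [2,4], [2,6], [3,5], [3,6], [4,6], [5,6], [6,7]

so the chain groups are C_0 ≅ Z^7, C_1 ≅ Z^9.

∂_1: C_1 → C_0 is given by ∂[p,q] = [q] − [p].
The 7×9 boundary matrix has rank 6 and Smith normal form diag(1,1,1,1,1,1).

Computing H_k = (kernel of ∂_k) / (image of ∂_{k+1}):

  H_0: rank C_0 − rank ∂_1 = 7 − 6 = 1, and the invariant factors of ∂_1 are all 1, so H_0 = Z.
  H_1: rank ker ∂_1 − rank ∂_2 = (9 − 6) − 0 = 3, and there is no ∂_2, so H_1 = Z^3.

H_0 = Z,  H_1 = Z^3.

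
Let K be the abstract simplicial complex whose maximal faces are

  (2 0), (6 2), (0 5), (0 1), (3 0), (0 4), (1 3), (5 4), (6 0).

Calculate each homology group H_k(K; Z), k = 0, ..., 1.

H_0 = Z,  H_1 = Z^3.

Take the total order 0 < 1 < 2 < 3 < 4 < 5 < 6 on the vertex set. Then K (dimension 1) consists of the simplices:

  0-simplices (7): [0], [1], [2], [3], [4], [5], [6]
  1-simplices (9): [0,1], [0,2], [0,3], [0,4], [0,5], [0,6], [1,3], [2,6], [4,5]

giving chain groups C_0 ≅ Z^7, C_1 ≅ Z^9.

The boundary map ∂_1: C_1 → C_0 maps an edge to its endpoints' difference, ∂[p,q] = q − p. For instance
  ∂[4,5] = [5] − [4].
The resulting 7×9 matrix has rank 6, and its Smith normal form has invariant factors (1,1,1,1,1,1).

From H_k ≅ ker(∂_k) / im(∂_{k+1}) we obtain:

  H_0: rank C_0 − rank ∂_1 = 7 − 6 = 1, and the invariant factors of ∂_1 are all 1, so H_0 = Z.
  H_1: rank ker ∂_1 − rank ∂_2 = (9 − 6) − 0 = 3, and there is no ∂_2, so H_1 = Z^3.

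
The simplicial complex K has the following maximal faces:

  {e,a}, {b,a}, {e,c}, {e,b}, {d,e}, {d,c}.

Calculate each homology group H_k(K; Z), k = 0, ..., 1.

Order the vertices as a < b < c < d < e. Listing each simplex with vertices in this order, K has dimension 1 with simplices:

  0-simplices (5): a, b, c, d, e
  1-simplices (6): ab, ae, be, cd, ce, de

so the chain groups are C_0 ≅ Z^5, C_1 ≅ Z^6.

Boundary ∂_1: C_1 → C_0 sends each edge [p,q] (with p < q) to q − p.
The 5×6 boundary matrix has rank 4 and Smith normal form diag(1,1,1,1).

From H_k ≅ ker(∂_k) / im(∂_{k+1}) we obtain:

  H_0: rank C_0 − rank ∂_1 = 5 − 4 = 1, and the invariant factors of ∂_1 are all 1, so H_0 ≅ Z.
  H_1: rank ker ∂_1 − rank ∂_2 = (6 − 4) − 0 = 2, and there is no ∂_2, so H_1 ≅ Z^2.

As a check, the Euler characteristic is 5 − 6 = -1, which agrees with 1 − 2 = -1.
(K is a triangulation of a wedge of 2 circles.)

H_0 = Z,  H_1 = Z^2.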